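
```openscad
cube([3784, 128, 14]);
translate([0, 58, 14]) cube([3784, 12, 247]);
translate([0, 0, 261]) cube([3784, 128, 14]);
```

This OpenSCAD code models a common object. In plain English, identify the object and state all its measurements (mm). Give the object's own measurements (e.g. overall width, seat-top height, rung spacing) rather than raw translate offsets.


An I-beam lying along x, 3784 mm long. Overall section height 275 mm. Two flanges 128 mm wide (y) and 14 mm thick, one on the floor and one at the top; a web 12 mm thick runs between them, centred on the flange width.


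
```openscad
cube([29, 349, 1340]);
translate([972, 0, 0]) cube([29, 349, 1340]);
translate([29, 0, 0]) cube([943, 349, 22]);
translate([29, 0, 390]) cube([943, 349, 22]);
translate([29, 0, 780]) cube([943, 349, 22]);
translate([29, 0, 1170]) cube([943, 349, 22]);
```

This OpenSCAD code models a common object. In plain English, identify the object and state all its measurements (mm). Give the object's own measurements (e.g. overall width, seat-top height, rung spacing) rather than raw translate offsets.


An open bookshelf. Two side panels, each 29 mm thick, 349 mm deep and 1340 mm tall, stand 1001 mm apart (outside-to-outside). Between them sit 4 shelves, each 22 mm thick and 349 mm deep, spanning the full gap between the sides. The bottom shelf rests on the floor (its underside at z = 0) and the clear gap between one shelf's top and the next shelf's underside is 368 mm.


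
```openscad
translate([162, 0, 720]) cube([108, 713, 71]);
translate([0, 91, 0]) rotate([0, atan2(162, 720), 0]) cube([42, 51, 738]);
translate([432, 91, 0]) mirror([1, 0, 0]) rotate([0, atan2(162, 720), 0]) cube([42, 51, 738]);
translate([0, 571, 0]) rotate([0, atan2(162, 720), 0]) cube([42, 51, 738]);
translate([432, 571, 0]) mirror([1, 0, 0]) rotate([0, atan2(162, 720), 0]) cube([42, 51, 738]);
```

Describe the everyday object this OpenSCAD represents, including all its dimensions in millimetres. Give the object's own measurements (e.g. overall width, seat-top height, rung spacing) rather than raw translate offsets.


A sawhorse. A 108×713×71 mm beam (x, y, z) sits on two A-frame leg pairs. Each pair is two raked legs of 42×51 mm section (51 mm along y) splaying symmetrically in x. Each leg rises 720 mm vertically over 162 mm of horizontal reach and is 738 mm long along its own axis. Every leg's outer bottom edge rests on the floor and its outer top edge meets a bottom edge of the beam — the left legs (tilting toward +x) meet the beam's −x bottom edge, the right legs (their mirror images, tilting toward −x) meet its +x bottom edge — so the leg tops tuck under the beam, the beam's underside is 720 mm above the floor, and the feet are 432 mm apart outside-to-outside with the beam centred between them. The two leg pairs are set in 91 mm from either end of the beam.


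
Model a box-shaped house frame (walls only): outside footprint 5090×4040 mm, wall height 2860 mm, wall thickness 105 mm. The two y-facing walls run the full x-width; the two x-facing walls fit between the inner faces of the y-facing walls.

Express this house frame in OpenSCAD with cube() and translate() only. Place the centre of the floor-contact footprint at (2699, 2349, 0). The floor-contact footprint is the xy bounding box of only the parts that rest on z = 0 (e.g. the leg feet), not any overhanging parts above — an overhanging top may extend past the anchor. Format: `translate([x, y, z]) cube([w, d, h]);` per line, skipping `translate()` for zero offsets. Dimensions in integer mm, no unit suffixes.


translate([154, 329, 0]) cube([5090, 105, 2860]);
translate([154, 4264, 0]) cube([5090, 105, 2860]);
translate([154, 434, 0]) cube([105, 3830, 2860]);
translate([5139, 434, 0]) cube([105, 3830, 2860]);


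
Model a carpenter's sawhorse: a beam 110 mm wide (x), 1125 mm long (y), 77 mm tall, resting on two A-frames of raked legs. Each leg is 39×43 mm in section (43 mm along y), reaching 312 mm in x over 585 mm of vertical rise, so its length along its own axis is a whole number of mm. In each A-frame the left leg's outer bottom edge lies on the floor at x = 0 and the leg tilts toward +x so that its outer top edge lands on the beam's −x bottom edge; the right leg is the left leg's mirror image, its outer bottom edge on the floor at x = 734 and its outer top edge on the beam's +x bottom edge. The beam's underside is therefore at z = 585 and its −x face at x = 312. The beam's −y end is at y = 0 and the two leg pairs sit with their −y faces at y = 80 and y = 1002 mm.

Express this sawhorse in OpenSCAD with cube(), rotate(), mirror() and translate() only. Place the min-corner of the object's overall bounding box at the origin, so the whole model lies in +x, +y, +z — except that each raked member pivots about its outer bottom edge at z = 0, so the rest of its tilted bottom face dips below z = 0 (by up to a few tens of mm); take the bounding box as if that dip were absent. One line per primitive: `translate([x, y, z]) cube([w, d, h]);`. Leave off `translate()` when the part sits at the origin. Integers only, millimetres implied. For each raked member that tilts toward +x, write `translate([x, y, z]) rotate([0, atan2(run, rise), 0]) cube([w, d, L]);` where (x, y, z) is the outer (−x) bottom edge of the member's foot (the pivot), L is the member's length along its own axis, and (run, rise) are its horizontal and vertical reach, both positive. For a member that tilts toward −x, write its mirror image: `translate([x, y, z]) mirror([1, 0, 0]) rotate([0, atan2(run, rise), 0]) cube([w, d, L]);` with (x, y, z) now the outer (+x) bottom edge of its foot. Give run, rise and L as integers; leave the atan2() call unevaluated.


translate([312, 0, 585]) cube([110, 1125, 77]);
translate([0, 80, 0]) rotate([0, atan2(312, 585), 0]) cube([39, 43, 663]);
translate([734, 80, 0]) mirror([1, 0, 0]) rotate([0, atan2(312, 585), 0]) cube([39, 43, 663]);
translate([0, 1002, 0]) rotate([0, atan2(312, 585), 0]) cube([39, 43, 663]);
translate([734, 1002, 0]) mirror([1, 0, 0]) rotate([0, atan2(312, 585), 0]) cube([39, 43, 663]);


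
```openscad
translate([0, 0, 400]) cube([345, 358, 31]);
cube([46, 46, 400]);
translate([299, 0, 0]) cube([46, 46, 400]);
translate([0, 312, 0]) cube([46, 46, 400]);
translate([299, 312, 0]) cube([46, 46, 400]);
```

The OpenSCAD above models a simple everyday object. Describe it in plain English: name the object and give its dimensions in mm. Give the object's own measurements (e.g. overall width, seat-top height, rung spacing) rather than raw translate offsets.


A simple wooden stool: a rectangular seat 345 mm (x) by 358 mm (y), 31 mm thick, top face at z = 431 mm, on four square legs, each 46×46 mm in cross-section. The legs rest on z = 0, each flush with a corner of the seat.


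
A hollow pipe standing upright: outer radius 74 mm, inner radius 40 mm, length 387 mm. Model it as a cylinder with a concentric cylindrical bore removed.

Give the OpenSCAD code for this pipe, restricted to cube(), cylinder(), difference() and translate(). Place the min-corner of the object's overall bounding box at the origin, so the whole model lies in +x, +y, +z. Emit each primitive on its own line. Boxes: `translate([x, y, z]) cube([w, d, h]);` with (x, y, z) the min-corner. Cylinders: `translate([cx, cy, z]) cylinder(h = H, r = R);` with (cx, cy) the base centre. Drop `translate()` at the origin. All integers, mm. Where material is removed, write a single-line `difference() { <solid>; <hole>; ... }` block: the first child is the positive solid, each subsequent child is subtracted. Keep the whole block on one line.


difference() { translate([74, 74, 0]) cylinder(h = 387, r = 74); translate([74, 74, 0]) cylinder(h = 387, r = 40); }


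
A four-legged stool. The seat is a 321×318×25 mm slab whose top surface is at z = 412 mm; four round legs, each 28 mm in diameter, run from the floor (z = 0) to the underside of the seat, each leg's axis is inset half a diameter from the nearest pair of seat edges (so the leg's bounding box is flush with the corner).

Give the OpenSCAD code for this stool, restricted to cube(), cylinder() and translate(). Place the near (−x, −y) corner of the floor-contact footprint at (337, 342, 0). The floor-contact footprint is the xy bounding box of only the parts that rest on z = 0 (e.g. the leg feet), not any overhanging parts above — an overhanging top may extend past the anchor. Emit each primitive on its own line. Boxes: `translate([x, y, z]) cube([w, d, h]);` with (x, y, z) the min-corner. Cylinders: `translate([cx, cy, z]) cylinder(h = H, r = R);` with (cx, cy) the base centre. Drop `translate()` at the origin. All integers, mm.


// leg_h = 412 - 25 = 387
translate([337, 342, 387]) cube([321, 318, 25]);
translate([351, 356, 0]) cylinder(h = 387, r = 14);
translate([644, 356, 0]) cylinder(h = 387, r = 14);
translate([351, 646, 0]) cylinder(h = 387, r = 14);
translate([644, 646, 0]) cylinder(h = 387, r = 14);


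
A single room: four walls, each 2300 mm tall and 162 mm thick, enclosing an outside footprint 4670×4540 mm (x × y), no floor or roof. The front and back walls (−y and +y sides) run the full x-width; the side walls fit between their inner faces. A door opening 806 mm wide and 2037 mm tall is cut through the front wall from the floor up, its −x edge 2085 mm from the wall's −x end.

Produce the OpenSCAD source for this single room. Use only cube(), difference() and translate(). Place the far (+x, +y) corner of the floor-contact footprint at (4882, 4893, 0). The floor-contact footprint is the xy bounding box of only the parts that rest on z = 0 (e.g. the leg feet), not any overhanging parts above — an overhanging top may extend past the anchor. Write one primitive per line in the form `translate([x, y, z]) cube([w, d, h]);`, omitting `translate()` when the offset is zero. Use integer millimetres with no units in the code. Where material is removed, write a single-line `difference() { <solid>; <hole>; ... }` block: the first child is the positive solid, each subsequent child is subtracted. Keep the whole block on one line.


difference() { translate([212, 353, 0]) cube([4670, 162, 2300]); translate([2297, 353, 0]) cube([806, 162, 2037]); }
translate([212, 4731, 0]) cube([4670, 162, 2300]);
translate([212, 515, 0]) cube([162, 4216, 2300]);
translate([4720, 515, 0]) cube([162, 4216, 2300]);


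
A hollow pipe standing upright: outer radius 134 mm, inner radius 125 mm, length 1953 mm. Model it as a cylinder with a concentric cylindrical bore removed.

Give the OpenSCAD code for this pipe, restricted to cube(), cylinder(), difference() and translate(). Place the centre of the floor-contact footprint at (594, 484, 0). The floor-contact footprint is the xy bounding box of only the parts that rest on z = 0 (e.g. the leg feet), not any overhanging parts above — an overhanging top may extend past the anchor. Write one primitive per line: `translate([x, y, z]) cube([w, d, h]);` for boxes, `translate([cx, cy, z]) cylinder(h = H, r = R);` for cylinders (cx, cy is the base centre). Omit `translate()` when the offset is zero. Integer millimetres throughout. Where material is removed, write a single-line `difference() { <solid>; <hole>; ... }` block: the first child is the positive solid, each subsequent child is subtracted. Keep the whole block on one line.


difference() { translate([594, 484, 0]) cylinder(h = 1953, r = 134); translate([594, 484, 0]) cylinder(h = 1953, r = 125); }


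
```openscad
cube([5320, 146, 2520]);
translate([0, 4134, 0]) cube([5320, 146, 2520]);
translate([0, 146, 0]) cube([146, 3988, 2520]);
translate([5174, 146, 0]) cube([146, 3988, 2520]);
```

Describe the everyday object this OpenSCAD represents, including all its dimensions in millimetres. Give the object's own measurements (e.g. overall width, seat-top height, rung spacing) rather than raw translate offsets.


The wall frame of a small rectangular building: four walls, each 2520 mm tall and 146 mm thick, enclosing a footprint 5320 mm (x) by 4280 mm (y) outside-to-outside, with no floor or roof. The front and back walls (the −y and +y sides) span the full width; the two side walls fit between them.


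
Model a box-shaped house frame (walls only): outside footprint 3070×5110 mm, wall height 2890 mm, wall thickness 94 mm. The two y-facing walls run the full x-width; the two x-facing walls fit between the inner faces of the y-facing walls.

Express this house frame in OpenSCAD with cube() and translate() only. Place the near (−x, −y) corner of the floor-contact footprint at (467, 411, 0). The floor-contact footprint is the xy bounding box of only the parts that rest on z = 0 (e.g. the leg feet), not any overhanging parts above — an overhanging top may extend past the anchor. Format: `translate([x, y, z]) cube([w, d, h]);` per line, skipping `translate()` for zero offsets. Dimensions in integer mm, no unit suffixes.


translate([467, 411, 0]) cube([3070, 94, 2890]);
translate([467, 5427, 0]) cube([3070, 94, 2890]);
translate([467, 505, 0]) cube([94, 4922, 2890]);
translate([3443, 505, 0]) cube([94, 4922, 2890]);


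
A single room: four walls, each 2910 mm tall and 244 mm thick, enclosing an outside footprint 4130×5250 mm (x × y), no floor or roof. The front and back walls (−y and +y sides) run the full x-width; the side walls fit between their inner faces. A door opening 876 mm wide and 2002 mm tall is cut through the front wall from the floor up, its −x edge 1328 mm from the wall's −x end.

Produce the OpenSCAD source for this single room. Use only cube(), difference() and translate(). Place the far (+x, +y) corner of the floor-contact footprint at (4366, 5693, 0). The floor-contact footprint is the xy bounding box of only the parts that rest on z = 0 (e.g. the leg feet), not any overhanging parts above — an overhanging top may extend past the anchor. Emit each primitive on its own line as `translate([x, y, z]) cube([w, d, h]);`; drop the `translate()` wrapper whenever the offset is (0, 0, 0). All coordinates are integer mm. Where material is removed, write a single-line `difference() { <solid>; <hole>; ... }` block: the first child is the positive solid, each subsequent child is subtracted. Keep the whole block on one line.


difference() { translate([236, 443, 0]) cube([4130, 244, 2910]); translate([1564, 443, 0]) cube([876, 244, 2002]); }
translate([236, 5449, 0]) cube([4130, 244, 2910]);
translate([236, 687, 0]) cube([244, 4762, 2910]);
translate([4122, 687, 0]) cube([244, 4762, 2910]);


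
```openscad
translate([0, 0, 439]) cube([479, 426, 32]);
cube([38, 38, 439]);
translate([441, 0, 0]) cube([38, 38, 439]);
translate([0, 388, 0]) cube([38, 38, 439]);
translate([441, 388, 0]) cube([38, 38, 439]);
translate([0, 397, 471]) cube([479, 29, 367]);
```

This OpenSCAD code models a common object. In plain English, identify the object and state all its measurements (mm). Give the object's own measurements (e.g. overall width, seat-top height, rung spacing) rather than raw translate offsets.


A chair. The seat is a 479×426×32 mm slab with its top at z = 471 mm, on four 38×38 mm corner legs (flush with the seat edges, standing on z = 0). A flat backrest 29 mm thick, 367 mm tall, spans the full seat width and rises from the seat top along its +y edge, rear face flush with the rear of the seat.


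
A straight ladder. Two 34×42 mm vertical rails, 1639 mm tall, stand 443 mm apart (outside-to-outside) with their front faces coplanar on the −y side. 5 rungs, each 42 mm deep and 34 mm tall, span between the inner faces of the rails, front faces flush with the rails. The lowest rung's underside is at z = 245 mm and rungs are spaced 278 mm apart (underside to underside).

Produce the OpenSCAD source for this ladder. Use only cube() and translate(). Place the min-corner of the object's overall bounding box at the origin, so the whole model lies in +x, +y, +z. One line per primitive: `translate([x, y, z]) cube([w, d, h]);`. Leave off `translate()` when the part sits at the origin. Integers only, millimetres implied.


cube([34, 42, 1639]);
translate([409, 0, 0]) cube([34, 42, 1639]);
translate([34, 0, 245]) cube([375, 42, 34]);
translate([34, 0, 523]) cube([375, 42, 34]);
translate([34, 0, 801]) cube([375, 42, 34]);
translate([34, 0, 1079]) cube([375, 42, 34]);
translate([34, 0, 1357]) cube([375, 42, 34]);


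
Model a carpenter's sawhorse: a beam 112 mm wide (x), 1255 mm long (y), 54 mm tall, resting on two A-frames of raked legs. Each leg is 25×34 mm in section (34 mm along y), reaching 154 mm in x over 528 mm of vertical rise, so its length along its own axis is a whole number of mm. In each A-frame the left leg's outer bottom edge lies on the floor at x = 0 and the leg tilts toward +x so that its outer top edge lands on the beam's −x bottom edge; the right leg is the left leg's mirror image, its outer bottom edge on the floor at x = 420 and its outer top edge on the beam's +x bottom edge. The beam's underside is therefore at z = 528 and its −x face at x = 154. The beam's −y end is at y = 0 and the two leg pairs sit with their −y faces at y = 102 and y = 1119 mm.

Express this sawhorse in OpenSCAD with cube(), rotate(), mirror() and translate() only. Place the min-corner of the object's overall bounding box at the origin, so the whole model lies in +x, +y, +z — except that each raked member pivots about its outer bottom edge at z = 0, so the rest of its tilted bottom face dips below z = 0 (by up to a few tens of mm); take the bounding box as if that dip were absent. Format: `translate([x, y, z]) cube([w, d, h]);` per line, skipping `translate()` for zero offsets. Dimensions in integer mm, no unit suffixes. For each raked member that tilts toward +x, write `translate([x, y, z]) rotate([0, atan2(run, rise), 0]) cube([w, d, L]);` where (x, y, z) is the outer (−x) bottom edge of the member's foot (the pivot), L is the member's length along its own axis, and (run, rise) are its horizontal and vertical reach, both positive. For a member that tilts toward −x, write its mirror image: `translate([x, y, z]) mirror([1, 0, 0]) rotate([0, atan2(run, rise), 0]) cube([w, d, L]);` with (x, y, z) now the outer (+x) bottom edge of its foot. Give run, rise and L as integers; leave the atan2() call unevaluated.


translate([154, 0, 528]) cube([112, 1255, 54]);
translate([0, 102, 0]) rotate([0, atan2(154, 528), 0]) cube([25, 34, 550]);
translate([420, 102, 0]) mirror([1, 0, 0]) rotate([0, atan2(154, 528), 0]) cube([25, 34, 550]);
translate([0, 1119, 0]) rotate([0, atan2(154, 528), 0]) cube([25, 34, 550]);
translate([420, 1119, 0]) mirror([1, 0, 0]) rotate([0, atan2(154, 528), 0]) cube([25, 34, 550]);


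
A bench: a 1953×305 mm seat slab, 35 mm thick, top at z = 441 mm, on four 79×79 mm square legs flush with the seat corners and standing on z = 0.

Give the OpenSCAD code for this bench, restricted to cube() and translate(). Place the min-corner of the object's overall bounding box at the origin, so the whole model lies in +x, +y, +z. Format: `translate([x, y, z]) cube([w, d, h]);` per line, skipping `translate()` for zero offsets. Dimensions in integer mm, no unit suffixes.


translate([0, 0, 406]) cube([1953, 305, 35]);
cube([79, 79, 406]);
translate([0, 226, 0]) cube([79, 79, 406]);
translate([1874, 0, 0]) cube([79, 79, 406]);
translate([1874, 226, 0]) cube([79, 79, 406]);


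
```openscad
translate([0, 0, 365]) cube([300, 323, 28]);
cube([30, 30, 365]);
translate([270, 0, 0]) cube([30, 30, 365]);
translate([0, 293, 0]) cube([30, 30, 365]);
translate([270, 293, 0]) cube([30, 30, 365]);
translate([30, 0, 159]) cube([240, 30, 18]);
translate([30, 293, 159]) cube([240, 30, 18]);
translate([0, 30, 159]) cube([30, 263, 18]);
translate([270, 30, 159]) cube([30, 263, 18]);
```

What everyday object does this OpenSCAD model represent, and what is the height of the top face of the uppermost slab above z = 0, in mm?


A stool. The seat height is 393 mm.

A 300×323×28 slab at z = 365 on four corner posts — a stool. The seat top is 365 + 28 = 393 mm.


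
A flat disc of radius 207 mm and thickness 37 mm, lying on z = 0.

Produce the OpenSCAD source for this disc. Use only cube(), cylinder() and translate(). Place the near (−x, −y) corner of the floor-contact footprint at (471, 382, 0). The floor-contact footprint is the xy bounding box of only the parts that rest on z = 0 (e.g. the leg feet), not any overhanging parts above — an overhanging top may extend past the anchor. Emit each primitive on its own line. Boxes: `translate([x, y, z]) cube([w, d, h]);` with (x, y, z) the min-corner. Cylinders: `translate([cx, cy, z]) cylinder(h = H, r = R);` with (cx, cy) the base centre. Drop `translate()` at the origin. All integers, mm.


translate([678, 589, 0]) cylinder(h = 37, r = 207);


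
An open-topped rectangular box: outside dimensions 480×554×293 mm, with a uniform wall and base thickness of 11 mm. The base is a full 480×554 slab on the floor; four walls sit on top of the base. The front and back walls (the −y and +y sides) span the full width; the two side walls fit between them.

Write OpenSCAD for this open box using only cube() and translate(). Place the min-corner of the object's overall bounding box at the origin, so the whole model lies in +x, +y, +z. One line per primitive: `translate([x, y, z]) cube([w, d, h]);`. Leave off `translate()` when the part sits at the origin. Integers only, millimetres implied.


cube([480, 554, 11]);
translate([0, 0, 11]) cube([480, 11, 282]);
translate([0, 543, 11]) cube([480, 11, 282]);
translate([0, 11, 11]) cube([11, 532, 282]);
translate([469, 11, 11]) cube([11, 532, 282]);


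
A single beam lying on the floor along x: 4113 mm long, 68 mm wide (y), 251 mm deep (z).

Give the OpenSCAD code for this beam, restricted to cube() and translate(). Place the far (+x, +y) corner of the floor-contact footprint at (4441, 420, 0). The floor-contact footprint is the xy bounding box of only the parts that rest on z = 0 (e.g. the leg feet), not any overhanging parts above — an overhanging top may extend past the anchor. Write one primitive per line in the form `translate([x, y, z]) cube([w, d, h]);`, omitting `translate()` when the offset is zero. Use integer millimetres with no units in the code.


translate([328, 352, 0]) cube([4113, 68, 251]);


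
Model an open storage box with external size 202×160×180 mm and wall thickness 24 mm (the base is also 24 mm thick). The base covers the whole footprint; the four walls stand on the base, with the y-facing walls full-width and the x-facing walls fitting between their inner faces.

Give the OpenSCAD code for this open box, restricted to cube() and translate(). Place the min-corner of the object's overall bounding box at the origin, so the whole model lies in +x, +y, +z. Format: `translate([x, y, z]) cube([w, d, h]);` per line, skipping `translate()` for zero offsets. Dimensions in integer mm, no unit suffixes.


cube([202, 160, 24]);
translate([0, 0, 24]) cube([202, 24, 156]);
translate([0, 136, 24]) cube([202, 24, 156]);
translate([0, 24, 24]) cube([24, 112, 156]);
translate([178, 24, 24]) cube([24, 112, 156]);


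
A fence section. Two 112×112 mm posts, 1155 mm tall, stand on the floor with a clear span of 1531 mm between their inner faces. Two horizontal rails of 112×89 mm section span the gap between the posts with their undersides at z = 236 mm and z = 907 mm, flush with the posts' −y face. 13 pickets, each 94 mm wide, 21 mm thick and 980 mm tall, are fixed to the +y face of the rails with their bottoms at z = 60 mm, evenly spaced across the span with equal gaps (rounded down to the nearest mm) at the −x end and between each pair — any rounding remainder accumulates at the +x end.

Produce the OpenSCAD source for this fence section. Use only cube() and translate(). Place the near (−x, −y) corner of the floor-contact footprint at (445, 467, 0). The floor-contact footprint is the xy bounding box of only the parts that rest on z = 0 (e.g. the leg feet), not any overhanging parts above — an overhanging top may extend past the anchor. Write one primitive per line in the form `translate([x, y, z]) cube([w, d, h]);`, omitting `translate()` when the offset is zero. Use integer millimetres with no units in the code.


translate([445, 467, 0]) cube([112, 112, 1155]);
translate([2088, 467, 0]) cube([112, 112, 1155]);
translate([557, 467, 236]) cube([1531, 112, 89]);
translate([557, 467, 907]) cube([1531, 112, 89]);
translate([579, 579, 60]) cube([94, 21, 980]);
translate([695, 579, 60]) cube([94, 21, 980]);
translate([811, 579, 60]) cube([94, 21, 980]);
translate([927, 579, 60]) cube([94, 21, 980]);
translate([1043, 579, 60]) cube([94, 21, 980]);
translate([1159, 579, 60]) cube([94, 21, 980]);
translate([1275, 579, 60]) cube([94, 21, 980]);
translate([1391, 579, 60]) cube([94, 21, 980]);
translate([1507, 579, 60]) cube([94, 21, 980]);
translate([1623, 579, 60]) cube([94, 21, 980]);
translate([1739, 579, 60]) cube([94, 21, 980]);
translate([1855, 579, 60]) cube([94, 21, 980]);
translate([1971, 579, 60]) cube([94, 21, 980]);


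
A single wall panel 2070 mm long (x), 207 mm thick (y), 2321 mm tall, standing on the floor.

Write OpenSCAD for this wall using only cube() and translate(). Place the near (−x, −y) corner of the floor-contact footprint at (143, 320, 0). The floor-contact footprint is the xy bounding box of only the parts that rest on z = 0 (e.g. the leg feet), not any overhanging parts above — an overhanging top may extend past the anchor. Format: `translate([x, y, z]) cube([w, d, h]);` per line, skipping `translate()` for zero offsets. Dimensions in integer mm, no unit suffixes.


translate([143, 320, 0]) cube([2070, 207, 2321]);


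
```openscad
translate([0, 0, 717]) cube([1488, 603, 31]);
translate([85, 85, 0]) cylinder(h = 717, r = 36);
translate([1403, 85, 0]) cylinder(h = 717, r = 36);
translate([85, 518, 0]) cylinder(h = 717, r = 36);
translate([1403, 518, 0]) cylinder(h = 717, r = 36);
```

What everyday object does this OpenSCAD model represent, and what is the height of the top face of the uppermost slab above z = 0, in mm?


A table. The table height is 748 mm.

A 1488×603×31 slab sits at z = 717 on four Ø72 mm round legs — a table. The top surface is at 717 + 31 = 748 mm.


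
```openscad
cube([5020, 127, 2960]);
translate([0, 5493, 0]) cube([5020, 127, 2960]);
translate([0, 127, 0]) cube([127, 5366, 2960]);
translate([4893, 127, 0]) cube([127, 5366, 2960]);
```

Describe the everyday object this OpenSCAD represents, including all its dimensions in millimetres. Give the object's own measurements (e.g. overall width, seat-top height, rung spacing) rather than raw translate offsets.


The wall frame of a small rectangular building: four walls, each 2960 mm tall and 127 mm thick, enclosing a footprint 5020 mm (x) by 5620 mm (y) outside-to-outside, with no floor or roof. The front and back walls (the −y and +y sides) span the full width; the two side walls fit between them.


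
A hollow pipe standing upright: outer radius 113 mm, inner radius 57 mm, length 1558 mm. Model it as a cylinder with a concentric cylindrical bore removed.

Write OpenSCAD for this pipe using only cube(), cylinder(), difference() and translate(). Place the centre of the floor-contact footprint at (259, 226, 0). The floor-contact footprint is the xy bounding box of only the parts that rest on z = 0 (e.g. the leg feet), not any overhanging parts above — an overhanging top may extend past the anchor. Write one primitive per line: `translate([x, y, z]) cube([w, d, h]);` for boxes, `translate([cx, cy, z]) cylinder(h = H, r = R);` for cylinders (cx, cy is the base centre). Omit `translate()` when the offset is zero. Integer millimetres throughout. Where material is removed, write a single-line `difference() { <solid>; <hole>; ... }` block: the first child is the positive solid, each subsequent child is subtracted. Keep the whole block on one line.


difference() { translate([259, 226, 0]) cylinder(h = 1558, r = 113); translate([259, 226, 0]) cylinder(h = 1558, r = 57); }


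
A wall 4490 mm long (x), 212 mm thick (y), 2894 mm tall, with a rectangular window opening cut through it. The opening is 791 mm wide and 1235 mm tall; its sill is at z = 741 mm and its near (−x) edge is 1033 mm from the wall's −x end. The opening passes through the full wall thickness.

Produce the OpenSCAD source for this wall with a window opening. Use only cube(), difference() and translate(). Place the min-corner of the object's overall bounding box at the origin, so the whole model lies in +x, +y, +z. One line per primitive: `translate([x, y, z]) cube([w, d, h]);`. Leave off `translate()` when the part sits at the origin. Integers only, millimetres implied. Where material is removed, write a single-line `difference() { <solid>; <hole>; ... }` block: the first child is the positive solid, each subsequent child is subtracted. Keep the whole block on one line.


difference() { cube([4490, 212, 2894]); translate([1033, 0, 741]) cube([791, 212, 1235]); }


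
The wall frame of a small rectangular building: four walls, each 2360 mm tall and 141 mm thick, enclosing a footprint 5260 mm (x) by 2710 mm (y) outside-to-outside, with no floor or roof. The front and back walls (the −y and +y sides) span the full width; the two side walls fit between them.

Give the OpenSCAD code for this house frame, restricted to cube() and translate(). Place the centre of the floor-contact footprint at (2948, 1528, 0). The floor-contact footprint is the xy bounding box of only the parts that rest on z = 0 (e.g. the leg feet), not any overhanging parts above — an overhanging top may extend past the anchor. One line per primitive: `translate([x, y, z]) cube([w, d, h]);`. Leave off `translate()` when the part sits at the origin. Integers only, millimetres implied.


translate([318, 173, 0]) cube([5260, 141, 2360]);
translate([318, 2742, 0]) cube([5260, 141, 2360]);
translate([318, 314, 0]) cube([141, 2428, 2360]);
translate([5437, 314, 0]) cube([141, 2428, 2360]);


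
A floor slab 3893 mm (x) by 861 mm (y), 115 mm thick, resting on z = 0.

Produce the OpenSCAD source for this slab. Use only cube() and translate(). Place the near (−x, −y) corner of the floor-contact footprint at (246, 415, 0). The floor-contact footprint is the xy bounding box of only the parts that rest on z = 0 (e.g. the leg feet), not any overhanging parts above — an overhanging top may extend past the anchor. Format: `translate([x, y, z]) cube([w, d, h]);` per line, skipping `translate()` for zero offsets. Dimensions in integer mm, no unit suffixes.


translate([246, 415, 0]) cube([3893, 861, 115]);


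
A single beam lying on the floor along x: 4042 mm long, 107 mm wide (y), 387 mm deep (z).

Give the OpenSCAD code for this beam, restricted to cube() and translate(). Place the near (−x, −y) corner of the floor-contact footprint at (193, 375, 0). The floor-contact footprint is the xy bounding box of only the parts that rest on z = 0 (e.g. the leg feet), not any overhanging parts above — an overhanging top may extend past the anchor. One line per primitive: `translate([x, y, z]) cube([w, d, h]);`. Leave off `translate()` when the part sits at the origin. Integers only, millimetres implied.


translate([193, 375, 0]) cube([4042, 107, 387]);


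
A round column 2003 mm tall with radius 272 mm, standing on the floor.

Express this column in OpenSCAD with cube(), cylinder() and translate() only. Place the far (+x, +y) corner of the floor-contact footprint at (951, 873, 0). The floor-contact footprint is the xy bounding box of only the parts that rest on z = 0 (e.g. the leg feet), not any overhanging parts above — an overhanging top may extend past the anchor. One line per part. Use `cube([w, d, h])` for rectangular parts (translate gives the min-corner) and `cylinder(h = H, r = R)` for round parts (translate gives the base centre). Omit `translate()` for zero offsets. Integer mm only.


translate([679, 601, 0]) cylinder(h = 2003, r = 272);


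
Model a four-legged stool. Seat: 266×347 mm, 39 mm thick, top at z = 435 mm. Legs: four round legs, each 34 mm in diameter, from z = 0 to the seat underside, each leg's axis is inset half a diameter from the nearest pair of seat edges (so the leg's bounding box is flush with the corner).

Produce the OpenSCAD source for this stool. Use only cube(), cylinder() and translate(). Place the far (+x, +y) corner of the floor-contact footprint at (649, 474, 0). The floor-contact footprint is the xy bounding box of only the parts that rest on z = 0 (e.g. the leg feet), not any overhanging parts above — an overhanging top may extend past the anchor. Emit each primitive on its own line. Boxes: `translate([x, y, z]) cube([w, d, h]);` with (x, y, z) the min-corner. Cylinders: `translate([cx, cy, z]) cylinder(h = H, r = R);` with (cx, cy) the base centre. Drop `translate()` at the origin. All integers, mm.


translate([383, 127, 396]) cube([266, 347, 39]);
translate([400, 144, 0]) cylinder(h = 396, r = 17);
translate([632, 144, 0]) cylinder(h = 396, r = 17);
translate([400, 457, 0]) cylinder(h = 396, r = 17);
translate([632, 457, 0]) cylinder(h = 396, r = 17);


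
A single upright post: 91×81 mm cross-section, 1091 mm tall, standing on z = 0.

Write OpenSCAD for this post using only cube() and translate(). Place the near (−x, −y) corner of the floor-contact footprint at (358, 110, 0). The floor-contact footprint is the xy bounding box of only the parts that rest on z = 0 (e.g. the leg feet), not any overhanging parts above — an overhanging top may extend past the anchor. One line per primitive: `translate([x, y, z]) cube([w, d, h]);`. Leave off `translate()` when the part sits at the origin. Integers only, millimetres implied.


translate([358, 110, 0]) cube([91, 81, 1091]);


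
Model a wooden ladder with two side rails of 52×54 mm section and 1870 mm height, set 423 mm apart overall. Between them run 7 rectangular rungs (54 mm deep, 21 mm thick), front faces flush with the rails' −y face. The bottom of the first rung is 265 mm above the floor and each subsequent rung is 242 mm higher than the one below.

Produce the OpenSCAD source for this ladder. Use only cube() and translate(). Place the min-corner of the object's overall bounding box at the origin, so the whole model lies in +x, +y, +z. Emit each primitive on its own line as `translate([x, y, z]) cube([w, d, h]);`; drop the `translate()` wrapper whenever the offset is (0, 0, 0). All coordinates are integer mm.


cube([52, 54, 1870]);
translate([371, 0, 0]) cube([52, 54, 1870]);
translate([52, 0, 265]) cube([319, 54, 21]);
translate([52, 0, 507]) cube([319, 54, 21]);
translate([52, 0, 749]) cube([319, 54, 21]);
translate([52, 0, 991]) cube([319, 54, 21]);
translate([52, 0, 1233]) cube([319, 54, 21]);
translate([52, 0, 1475]) cube([319, 54, 21]);
translate([52, 0, 1717]) cube([319, 54, 21]);


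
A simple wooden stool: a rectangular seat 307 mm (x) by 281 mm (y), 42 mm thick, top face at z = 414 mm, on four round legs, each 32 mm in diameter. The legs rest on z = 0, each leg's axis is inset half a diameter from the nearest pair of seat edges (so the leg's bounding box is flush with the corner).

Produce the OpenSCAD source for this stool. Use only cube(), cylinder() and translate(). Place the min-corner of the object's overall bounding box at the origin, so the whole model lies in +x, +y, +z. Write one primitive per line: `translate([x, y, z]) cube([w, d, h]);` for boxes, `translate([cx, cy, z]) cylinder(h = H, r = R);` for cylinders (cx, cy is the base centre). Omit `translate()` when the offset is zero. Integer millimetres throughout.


translate([0, 0, 372]) cube([307, 281, 42]);
translate([16, 16, 0]) cylinder(h = 372, r = 16);
translate([291, 16, 0]) cylinder(h = 372, r = 16);
translate([16, 265, 0]) cylinder(h = 372, r = 16);
translate([291, 265, 0]) cylinder(h = 372, r = 16);


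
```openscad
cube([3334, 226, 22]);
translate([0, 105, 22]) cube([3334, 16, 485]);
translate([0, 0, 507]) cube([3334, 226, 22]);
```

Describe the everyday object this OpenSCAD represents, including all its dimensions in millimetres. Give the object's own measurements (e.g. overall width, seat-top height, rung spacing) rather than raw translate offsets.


An I-beam lying along x, 3334 mm long. Overall section height 529 mm. Two flanges 226 mm wide (y) and 22 mm thick, one on the floor and one at the top; a web 16 mm thick runs between them, centred on the flange width.


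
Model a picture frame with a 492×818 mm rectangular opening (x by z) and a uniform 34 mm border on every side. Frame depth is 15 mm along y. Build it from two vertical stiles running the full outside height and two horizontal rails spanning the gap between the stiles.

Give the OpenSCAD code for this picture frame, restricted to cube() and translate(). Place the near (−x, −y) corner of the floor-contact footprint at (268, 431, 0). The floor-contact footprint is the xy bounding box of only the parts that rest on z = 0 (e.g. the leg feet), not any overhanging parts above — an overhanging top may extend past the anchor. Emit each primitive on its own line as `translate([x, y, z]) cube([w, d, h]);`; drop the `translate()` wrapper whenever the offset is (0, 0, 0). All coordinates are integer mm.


translate([268, 431, 0]) cube([34, 15, 886]);
translate([794, 431, 0]) cube([34, 15, 886]);
translate([302, 431, 0]) cube([492, 15, 34]);
translate([302, 431, 852]) cube([492, 15, 34]);


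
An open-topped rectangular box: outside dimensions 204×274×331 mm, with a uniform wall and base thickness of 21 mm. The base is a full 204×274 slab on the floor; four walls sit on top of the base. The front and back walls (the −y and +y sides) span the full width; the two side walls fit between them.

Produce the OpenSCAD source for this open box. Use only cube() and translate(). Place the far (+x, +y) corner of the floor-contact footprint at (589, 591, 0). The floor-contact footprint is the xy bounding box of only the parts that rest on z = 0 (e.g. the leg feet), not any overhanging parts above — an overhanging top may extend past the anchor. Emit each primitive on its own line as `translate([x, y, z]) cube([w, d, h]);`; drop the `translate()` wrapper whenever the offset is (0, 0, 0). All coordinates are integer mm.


translate([385, 317, 0]) cube([204, 274, 21]);
translate([385, 317, 21]) cube([204, 21, 310]);
translate([385, 570, 21]) cube([204, 21, 310]);
translate([385, 338, 21]) cube([21, 232, 310]);
translate([568, 338, 21]) cube([21, 232, 310]);


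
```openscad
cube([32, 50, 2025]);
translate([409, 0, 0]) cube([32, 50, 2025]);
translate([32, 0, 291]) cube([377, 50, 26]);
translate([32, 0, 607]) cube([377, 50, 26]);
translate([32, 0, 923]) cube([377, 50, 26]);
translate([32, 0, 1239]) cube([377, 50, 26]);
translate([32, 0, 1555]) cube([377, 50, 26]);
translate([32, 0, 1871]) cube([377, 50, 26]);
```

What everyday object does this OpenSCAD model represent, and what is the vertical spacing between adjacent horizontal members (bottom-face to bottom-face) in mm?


A ladder. The rung spacing is 316 mm.

Two tall 32×50 posts with 6 short bars between them — a ladder. Adjacent rungs sit at z = 291 and z = 607, so the spacing is 607 − 291 = 316 mm.


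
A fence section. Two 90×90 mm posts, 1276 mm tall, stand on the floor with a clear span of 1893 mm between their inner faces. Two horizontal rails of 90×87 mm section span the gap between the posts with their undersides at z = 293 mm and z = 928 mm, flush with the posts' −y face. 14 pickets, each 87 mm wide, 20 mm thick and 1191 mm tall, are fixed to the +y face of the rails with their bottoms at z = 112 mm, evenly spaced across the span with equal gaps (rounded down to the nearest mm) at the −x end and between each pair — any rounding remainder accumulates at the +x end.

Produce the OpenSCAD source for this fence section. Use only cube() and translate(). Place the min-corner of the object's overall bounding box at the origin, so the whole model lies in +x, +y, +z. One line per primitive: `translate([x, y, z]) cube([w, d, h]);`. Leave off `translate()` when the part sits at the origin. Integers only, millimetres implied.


cube([90, 90, 1276]);
translate([1983, 0, 0]) cube([90, 90, 1276]);
translate([90, 0, 293]) cube([1893, 90, 87]);
translate([90, 0, 928]) cube([1893, 90, 87]);
translate([135, 90, 112]) cube([87, 20, 1191]);
translate([267, 90, 112]) cube([87, 20, 1191]);
translate([399, 90, 112]) cube([87, 20, 1191]);
translate([531, 90, 112]) cube([87, 20, 1191]);
translate([663, 90, 112]) cube([87, 20, 1191]);
translate([795, 90, 112]) cube([87, 20, 1191]);
translate([927, 90, 112]) cube([87, 20, 1191]);
translate([1059, 90, 112]) cube([87, 20, 1191]);
translate([1191, 90, 112]) cube([87, 20, 1191]);
translate([1323, 90, 112]) cube([87, 20, 1191]);
translate([1455, 90, 112]) cube([87, 20, 1191]);
translate([1587, 90, 112]) cube([87, 20, 1191]);
translate([1719, 90, 112]) cube([87, 20, 1191]);
translate([1851, 90, 112]) cube([87, 20, 1191]);
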